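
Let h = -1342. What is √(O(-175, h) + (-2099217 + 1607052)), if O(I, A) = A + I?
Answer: I*√493682 ≈ 702.63*I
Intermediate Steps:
√(O(-175, h) + (-2099217 + 1607052)) = √((-1342 - 175) + (-2099217 + 1607052)) = √(-1517 - 492165) = √(-493682) = I*√493682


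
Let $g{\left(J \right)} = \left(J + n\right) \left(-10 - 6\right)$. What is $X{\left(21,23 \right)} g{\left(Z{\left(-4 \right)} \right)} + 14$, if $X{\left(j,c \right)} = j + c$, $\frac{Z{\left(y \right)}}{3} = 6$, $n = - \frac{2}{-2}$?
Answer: $-13362$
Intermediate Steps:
$n = 1$ ($n = \left(-2\right) \left(- \frac{1}{2}\right) = 1$)
$Z{\left(y \right)} = 18$ ($Z{\left(y \right)} = 3 \cdot 6 = 18$)
$g{\left(J \right)} = -16 - 16 J$ ($g{\left(J \right)} = \left(J + 1\right) \left(-10 - 6\right) = \left(1 + J\right) \left(-16\right) = -16 - 16 J$)
$X{\left(j,c \right)} = c + j$
$X{\left(21,23 \right)} g{\left(Z{\left(-4 \right)} \right)} + 14 = \left(23 + 21\right) \left(-16 - 288\right) + 14 = 44 \left(-16 - 288\right) + 14 = 44 \left(-304\right) + 14 = -13376 + 14 = -13362$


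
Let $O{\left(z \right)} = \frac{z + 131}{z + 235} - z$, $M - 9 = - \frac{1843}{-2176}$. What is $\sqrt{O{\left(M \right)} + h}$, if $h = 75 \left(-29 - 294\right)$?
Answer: $\frac{i \sqrt{508949884458989290678}}{144918064} \approx 155.67 i$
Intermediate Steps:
$h = -24225$ ($h = 75 \left(-323\right) = -24225$)
$M = \frac{21427}{2176}$ ($M = 9 - \frac{1843}{-2176} = 9 - - \frac{1843}{2176} = 9 + \frac{1843}{2176} = \frac{21427}{2176} \approx 9.847$)
$O{\left(z \right)} = - z + \frac{131 + z}{235 + z}$ ($O{\left(z \right)} = \frac{131 + z}{235 + z} - z = - z + \frac{131 + z}{235 + z}$)
$\sqrt{O{\left(M \right)} + h} = \sqrt{\frac{131 - \left(\frac{21427}{2176}\right)^{2} - \frac{2506959}{1088}}{235 + \frac{21427}{2176}} - 24225} = \sqrt{\frac{131 - \frac{459116329}{4734976} - \frac{2506959}{1088}}{\frac{532787}{2176}} - 24225} = \sqrt{\frac{2176 \left(131 - \frac{459116329}{4734976} - \frac{2506959}{1088}\right)}{532787} - 24225} = \sqrt{\frac{2176}{532787} \left(- \frac{10749120041}{4734976}\right) - 24225} = \sqrt{- \frac{10749120041}{1159344512} - 24225} = \sqrt{- \frac{28095869923241}{1159344512}} = \frac{i \sqrt{508949884458989290678}}{144918064}$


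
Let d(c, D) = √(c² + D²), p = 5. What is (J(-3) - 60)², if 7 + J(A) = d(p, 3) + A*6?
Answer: (85 - √34)² ≈ 6267.7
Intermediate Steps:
d(c, D) = √(D² + c²)
J(A) = -7 + √34 + 6*A (J(A) = -7 + (√(3² + 5²) + A*6) = -7 + (√(9 + 25) + 6*A) = -7 + (√34 + 6*A) = -7 + √34 + 6*A)
(J(-3) - 60)² = ((-7 + √34 + 6*(-3)) - 60)² = ((-7 + √34 - 18) - 60)² = ((-25 + √34) - 60)² = (-85 + √34)²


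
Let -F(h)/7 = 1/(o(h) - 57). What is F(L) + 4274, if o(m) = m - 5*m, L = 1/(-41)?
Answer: 9971529/2333 ≈ 4274.1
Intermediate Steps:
L = -1/41 ≈ -0.024390
o(m) = -4*m (o(m) = m - 5*m = -4*m)
F(h) = -7/(-57 - 4*h) (F(h) = -7/(-4*h - 57) = -7/(-57 - 4*h))
F(L) + 4274 = 7/(57 + 4*(-1/41)) + 4274 = 7/(57 - 4/41) + 4274 = 7/(2333/41) + 4274 = 7*(41/2333) + 4274 = 287/2333 + 4274 = 9971529/2333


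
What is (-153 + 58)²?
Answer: 9025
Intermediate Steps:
(-153 + 58)² = (-95)² = 9025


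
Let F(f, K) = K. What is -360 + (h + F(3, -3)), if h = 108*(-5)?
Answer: -903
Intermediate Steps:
h = -540
-360 + (h + F(3, -3)) = -360 + (-540 - 3) = -360 - 543 = -903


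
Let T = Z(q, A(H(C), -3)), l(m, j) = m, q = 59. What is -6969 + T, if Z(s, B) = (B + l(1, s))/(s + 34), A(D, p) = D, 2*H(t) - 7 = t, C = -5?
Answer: -648115/93 ≈ -6969.0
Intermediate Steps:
H(t) = 7/2 + t/2
Z(s, B) = (1 + B)/(34 + s) (Z(s, B) = (B + 1)/(s + 34) = (1 + B)/(34 + s))
T = 2/93 (T = (1 + (7/2 + (½)*(-5)))/(34 + 59) = (1 + (7/2 - 5/2))/93 = (1 + 1)/93 = (1/93)*2 = 2/93 ≈ 0.021505)
-6969 + T = -6969 + 2/93 = -648115/93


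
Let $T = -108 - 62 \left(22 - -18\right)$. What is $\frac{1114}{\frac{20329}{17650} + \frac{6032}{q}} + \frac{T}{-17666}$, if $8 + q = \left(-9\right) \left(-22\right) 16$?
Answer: $\frac{13725873303334}{37695807963} \approx 364.12$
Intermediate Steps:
$T = -2588$ ($T = -108 - 62 \left(22 + 18\right) = -108 - 2480 = -2588$)
$q = 3160$ ($q = -8 + \left(-9\right) \left(-22\right) 16 = -8 + 198 \cdot 16 = -8 + 3168 = 3160$)
$\frac{1114}{\frac{20329}{17650} + \frac{6032}{q}} + \frac{T}{-17666} = \frac{1114}{\frac{20329}{17650} + \frac{6032}{3160}} - \frac{2588}{-17666} = \frac{1114}{20329 \cdot \frac{1}{17650} + 6032 \cdot \frac{1}{3160}} - - \frac{1294}{8833} = \frac{1114}{\frac{20329}{17650} + \frac{754}{395}} + \frac{1294}{8833} = \frac{1114}{\frac{4267611}{1394350}} + \frac{1294}{8833} = 1114 \cdot \frac{1394350}{4267611} + \frac{1294}{8833} = \frac{1553305900}{4267611} + \frac{1294}{8833} = \frac{13725873303334}{37695807963}$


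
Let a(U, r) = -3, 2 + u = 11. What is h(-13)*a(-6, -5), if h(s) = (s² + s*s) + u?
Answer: -1041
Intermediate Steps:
u = 9 (u = -2 + 11 = 9)
h(s) = 9 + 2*s² (h(s) = (s² + s*s) + 9 = (s² + s²) + 9 = 2*s² + 9 = 9 + 2*s²)
h(-13)*a(-6, -5) = (9 + 2*(-13)²)*(-3) = (9 + 2*169)*(-3) = (9 + 338)*(-3) = 347*(-3) = -1041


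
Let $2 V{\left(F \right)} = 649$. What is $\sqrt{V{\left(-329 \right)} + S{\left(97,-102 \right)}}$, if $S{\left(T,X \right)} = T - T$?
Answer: $\frac{\sqrt{1298}}{2} \approx 18.014$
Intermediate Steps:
$S{\left(T,X \right)} = 0$
$V{\left(F \right)} = \frac{649}{2}$ ($V{\left(F \right)} = \frac{1}{2} \cdot 649 = \frac{649}{2}$)
$\sqrt{V{\left(-329 \right)} + S{\left(97,-102 \right)}} = \sqrt{\frac{649}{2} + 0} = \sqrt{\frac{649}{2}} = \frac{\sqrt{1298}}{2}$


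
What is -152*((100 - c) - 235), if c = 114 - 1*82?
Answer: 25384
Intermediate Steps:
c = 32 (c = 114 - 82 = 32)
-152*((100 - c) - 235) = -152*((100 - 1*32) - 235) = -152*((100 - 32) - 235) = -152*(68 - 235) = -152*(-167) = 25384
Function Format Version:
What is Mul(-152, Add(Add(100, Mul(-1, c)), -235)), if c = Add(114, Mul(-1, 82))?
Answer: 25384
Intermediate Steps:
c = 32 (c = Add(114, -82) = 32)
Mul(-152, Add(Add(100, Mul(-1, c)), -235)) = Mul(-152, Add(Add(100, Mul(-1, 32)), -235)) = Mul(-152, Add(Add(100, -32), -235)) = Mul(-152, Add(68, -235)) = Mul(-152, -167) = 25384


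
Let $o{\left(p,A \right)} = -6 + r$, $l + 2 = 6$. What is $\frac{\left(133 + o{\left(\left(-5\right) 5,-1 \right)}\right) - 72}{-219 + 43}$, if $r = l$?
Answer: $- \frac{59}{176} \approx -0.33523$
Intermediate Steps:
$l = 4$ ($l = -2 + 6 = 4$)
$r = 4$
$o{\left(p,A \right)} = -2$ ($o{\left(p,A \right)} = -6 + 4 = -2$)
$\frac{\left(133 + o{\left(\left(-5\right) 5,-1 \right)}\right) - 72}{-219 + 43} = \frac{\left(133 - 2\right) - 72}{-219 + 43} = \frac{131 - 72}{-176} = 59 \left(- \frac{1}{176}\right) = - \frac{59}{176}$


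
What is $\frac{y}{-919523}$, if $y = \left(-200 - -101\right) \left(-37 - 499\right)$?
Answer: $- \frac{4824}{83593} \approx -0.057708$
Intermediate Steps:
$y = 53064$ ($y = \left(-200 + 101\right) \left(-536\right) = \left(-99\right) \left(-536\right) = 53064$)
$\frac{y}{-919523} = \frac{53064}{-919523} = 53064 \left(- \frac{1}{919523}\right) = - \frac{4824}{83593}$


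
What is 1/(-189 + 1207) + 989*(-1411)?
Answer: -1420597621/1018 ≈ -1.3955e+6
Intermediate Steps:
1/(-189 + 1207) + 989*(-1411) = 1/1018 - 1395479 = -1420597621/1018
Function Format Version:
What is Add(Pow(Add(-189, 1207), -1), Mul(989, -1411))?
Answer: Rational(-1420597621, 1018) ≈ -1.3955e+6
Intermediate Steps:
Add(Pow(Add(-189, 1207), -1), Mul(989, -1411)) = Add(Pow(1018, -1), -1395479) = Add(Rational(1, 1018), -1395479) = Rational(-1420597621, 1018)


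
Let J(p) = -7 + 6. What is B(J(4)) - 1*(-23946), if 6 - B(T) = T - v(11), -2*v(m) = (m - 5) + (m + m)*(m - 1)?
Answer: 23840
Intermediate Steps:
v(m) = 5/2 - m/2 - m*(-1 + m) (v(m) = -((m - 5) + (m + m)*(m - 1))/2 = -((-5 + m) + (2*m)*(-1 + m))/2 = -((-5 + m) + 2*m*(-1 + m))/2 = -(-5 + m + 2*m*(-1 + m))/2 = 5/2 - m/2 - m*(-1 + m))
J(p) = -1
B(T) = -107 - T (B(T) = 6 - (T - (5/2 + (½)*11 - 1*11²)) = 6 - (T - (5/2 + 11/2 - 1*121)) = 6 - (T - (5/2 + 11/2 - 121)) = 6 - (T - 1*(-113)) = 6 - (T + 113) = 6 - (113 + T) = 6 + (-113 - T) = -107 - T)
B(J(4)) - 1*(-23946) = (-107 - 1*(-1)) - 1*(-23946) = (-107 + 1) + 23946 = -106 + 23946 = 23840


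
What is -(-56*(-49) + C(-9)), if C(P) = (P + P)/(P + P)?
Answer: -2745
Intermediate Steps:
C(P) = 1 (C(P) = (2*P)/((2*P)) = (2*P)*(1/(2*P)) = 1)
-(-56*(-49) + C(-9)) = -(-56*(-49) + 1) = -(2744 + 1) = -1*2745 = -2745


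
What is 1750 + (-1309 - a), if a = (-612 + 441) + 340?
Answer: 272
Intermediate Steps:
a = 169 (a = -171 + 340 = 169)
1750 + (-1309 - a) = 1750 + (-1309 - 1*169) = 1750 + (-1309 - 169) = 1750 - 1478 = 272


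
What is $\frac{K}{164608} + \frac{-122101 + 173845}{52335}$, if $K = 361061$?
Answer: $\frac{9137867929}{2871586560} \approx 3.1822$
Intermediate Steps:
$\frac{K}{164608} + \frac{-122101 + 173845}{52335} = \frac{361061}{164608} + \frac{-122101 + 173845}{52335} = 361061 \cdot \frac{1}{164608} + 51744 \cdot \frac{1}{52335} = \frac{361061}{164608} + \frac{17248}{17445} = \frac{9137867929}{2871586560}$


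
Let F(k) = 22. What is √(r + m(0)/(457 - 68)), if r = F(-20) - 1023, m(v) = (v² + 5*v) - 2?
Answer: I*√151473099/389 ≈ 31.639*I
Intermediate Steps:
m(v) = -2 + v² + 5*v
r = -1001 (r = 22 - 1023 = -1001)
√(r + m(0)/(457 - 68)) = √(-1001 + (-2 + 0² + 5*0)/(457 - 68)) = √(-1001 + (-2 + 0 + 0)/389) = √(-1001 + (1/389)*(-2)) = √(-1001 - 2/389) = √(-389391/389) = I*√151473099/389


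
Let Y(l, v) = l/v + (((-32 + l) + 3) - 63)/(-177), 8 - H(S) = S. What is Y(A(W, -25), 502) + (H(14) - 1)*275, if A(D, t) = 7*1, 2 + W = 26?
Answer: -171000041/88854 ≈ -1924.5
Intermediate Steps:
H(S) = 8 - S
W = 24 (W = -2 + 26 = 24)
A(D, t) = 7
Y(l, v) = 92/177 - l/177 + l/v (Y(l, v) = l/v + ((-29 + l) - 63)*(-1/177) = l/v + (-92 + l)*(-1/177) = l/v + (92/177 - l/177) = 92/177 - l/177 + l/v)
Y(A(W, -25), 502) + (H(14) - 1)*275 = (7 - 1/177*502*(-92 + 7))/502 + ((8 - 1*14) - 1)*275 = (7 - 1/177*502*(-85))/502 + ((8 - 14) - 1)*275 = (7 + 42670/177)/502 + (-6 - 1)*275 = (1/502)*(43909/177) - 7*275 = 43909/88854 - 1925 = -171000041/88854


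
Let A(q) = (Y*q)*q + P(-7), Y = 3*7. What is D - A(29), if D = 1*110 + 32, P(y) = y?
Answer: -17512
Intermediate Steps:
Y = 21
D = 142 (D = 110 + 32 = 142)
A(q) = -7 + 21*q² (A(q) = (21*q)*q - 7 = 21*q² - 7 = -7 + 21*q²)
D - A(29) = 142 - (-7 + 21*29²) = 142 - (-7 + 21*841) = 142 - (-7 + 17661) = 142 - 1*17654 = 142 - 17654 = -17512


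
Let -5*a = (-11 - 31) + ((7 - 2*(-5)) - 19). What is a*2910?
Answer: 25608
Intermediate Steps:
a = 44/5 (a = -((-11 - 31) + ((7 - 2*(-5)) - 19))/5 = -(-42 + ((7 - 1*(-10)) - 19))/5 = -(-42 + ((7 + 10) - 19))/5 = -(-42 + (17 - 19))/5 = -(-42 - 2)/5 = -1/5*(-44) = 44/5 ≈ 8.8000)
a*2910 = (44/5)*2910 = 25608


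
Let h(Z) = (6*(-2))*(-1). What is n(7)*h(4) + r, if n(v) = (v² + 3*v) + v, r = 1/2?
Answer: 1849/2 ≈ 924.50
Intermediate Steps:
r = ½ ≈ 0.50000
h(Z) = 12 (h(Z) = -12*(-1) = 12)
n(v) = v² + 4*v
n(7)*h(4) + r = (7*(4 + 7))*12 + ½ = (7*11)*12 + ½ = 77*12 + ½ = 924 + ½ = 1849/2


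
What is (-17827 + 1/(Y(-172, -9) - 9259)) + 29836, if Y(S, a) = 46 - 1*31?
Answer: 111011195/9244 ≈ 12009.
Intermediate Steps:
Y(S, a) = 15 (Y(S, a) = 46 - 31 = 15)
(-17827 + 1/(Y(-172, -9) - 9259)) + 29836 = (-17827 + 1/(15 - 9259)) + 29836 = (-17827 + 1/(-9244)) + 29836 = (-17827 - 1/9244) + 29836 = -164792789/9244 + 29836 = 111011195/9244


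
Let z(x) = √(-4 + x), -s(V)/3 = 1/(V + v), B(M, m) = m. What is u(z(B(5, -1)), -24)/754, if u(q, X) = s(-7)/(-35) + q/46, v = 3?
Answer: -3/105560 + I*√5/34684 ≈ -2.842e-5 + 6.447e-5*I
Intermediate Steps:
s(V) = -3/(3 + V) (s(V) = -3/(V + 3) = -3/(3 + V))
u(q, X) = -3/140 + q/46 (u(q, X) = -3/(3 - 7)/(-35) + q/46 = -3/(-4)*(-1/35) + q*(1/46) = -3*(-¼)*(-1/35) + q/46 = (¾)*(-1/35) + q/46 = -3/140 + q/46)
u(z(B(5, -1)), -24)/754 = (-3/140 + √(-4 - 1)/46)/754 = (-3/140 + √(-5)/46)*(1/754) = (-3/140 + (I*√5)/46)*(1/754) = (-3/140 + I*√5/46)*(1/754) = -3/105560 + I*√5/34684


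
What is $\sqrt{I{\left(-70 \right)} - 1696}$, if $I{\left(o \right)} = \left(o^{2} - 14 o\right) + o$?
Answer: $11 \sqrt{34} \approx 64.141$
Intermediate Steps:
$I{\left(o \right)} = o^{2} - 13 o$
$\sqrt{I{\left(-70 \right)} - 1696} = \sqrt{- 70 \left(-13 - 70\right) - 1696} = \sqrt{\left(-70\right) \left(-83\right) - 1696} = \sqrt{5810 - 1696} = \sqrt{4114} = 11 \sqrt{34}$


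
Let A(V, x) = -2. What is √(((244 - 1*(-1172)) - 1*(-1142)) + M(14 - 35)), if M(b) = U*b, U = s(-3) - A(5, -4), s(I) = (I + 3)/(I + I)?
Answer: 2*√629 ≈ 50.160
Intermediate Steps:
s(I) = (3 + I)/(2*I) (s(I) = (3 + I)/((2*I)) = (3 + I)*(1/(2*I)) = (3 + I)/(2*I))
U = 2 (U = (½)*(3 - 3)/(-3) - 1*(-2) = (½)*(-⅓)*0 + 2 = 0 + 2 = 2)
M(b) = 2*b
√(((244 - 1*(-1172)) - 1*(-1142)) + M(14 - 35)) = √(((244 - 1*(-1172)) - 1*(-1142)) + 2*(14 - 35)) = √(((244 + 1172) + 1142) + 2*(-21)) = √((1416 + 1142) - 42) = √(2558 - 42) = √2516 = 2*√629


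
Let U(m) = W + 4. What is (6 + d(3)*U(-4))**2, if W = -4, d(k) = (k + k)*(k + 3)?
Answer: 36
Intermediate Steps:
d(k) = 2*k*(3 + k) (d(k) = (2*k)*(3 + k) = 2*k*(3 + k))
U(m) = 0 (U(m) = -4 + 4 = 0)
(6 + d(3)*U(-4))**2 = (6 + (2*3*(3 + 3))*0)**2 = (6 + (2*3*6)*0)**2 = (6 + 36*0)**2 = (6 + 0)**2 = 6**2 = 36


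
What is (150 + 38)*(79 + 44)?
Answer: 23124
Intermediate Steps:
(150 + 38)*(79 + 44) = 188*123 = 23124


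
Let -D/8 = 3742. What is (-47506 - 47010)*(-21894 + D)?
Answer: 4898764280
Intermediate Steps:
D = -29936 (D = -8*3742 = -29936)
(-47506 - 47010)*(-21894 + D) = (-47506 - 47010)*(-21894 - 29936) = -94516*(-51830) = 4898764280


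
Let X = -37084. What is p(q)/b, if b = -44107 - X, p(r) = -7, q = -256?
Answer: 7/7023 ≈ 0.00099673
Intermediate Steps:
b = -7023 (b = -44107 - 1*(-37084) = -44107 + 37084 = -7023)
p(q)/b = -7/(-7023) = -7*(-1/7023) = 7/7023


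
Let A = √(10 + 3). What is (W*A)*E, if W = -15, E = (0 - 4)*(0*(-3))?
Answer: 0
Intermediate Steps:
E = 0 (E = -4*0 = 0)
A = √13 ≈ 3.6056
(W*A)*E = -15*√13*0 = 0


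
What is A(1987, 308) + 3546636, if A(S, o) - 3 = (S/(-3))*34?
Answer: 10572359/3 ≈ 3.5241e+6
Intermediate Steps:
A(S, o) = 3 - 34*S/3 (A(S, o) = 3 + (S/(-3))*34 = 3 + (S*(-⅓))*34 = 3 - S/3*34 = 3 - 34*S/3)
A(1987, 308) + 3546636 = (3 - 34/3*1987) + 3546636 = (3 - 67558/3) + 3546636 = -67549/3 + 3546636 = 10572359/3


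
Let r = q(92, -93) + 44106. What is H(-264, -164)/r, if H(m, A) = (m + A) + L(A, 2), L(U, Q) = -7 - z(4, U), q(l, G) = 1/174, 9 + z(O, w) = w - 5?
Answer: -44718/7674445 ≈ -0.0058269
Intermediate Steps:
z(O, w) = -14 + w (z(O, w) = -9 + (w - 5) = -9 + (-5 + w) = -14 + w)
q(l, G) = 1/174
L(U, Q) = 7 - U (L(U, Q) = -7 - (-14 + U) = -7 + (14 - U) = 7 - U)
H(m, A) = 7 + m (H(m, A) = (m + A) + (7 - A) = (A + m) + (7 - A) = 7 + m)
r = 7674445/174 (r = 1/174 + 44106 = 7674445/174 ≈ 44106.)
H(-264, -164)/r = (7 - 264)/(7674445/174) = -257*174/7674445 = -44718/7674445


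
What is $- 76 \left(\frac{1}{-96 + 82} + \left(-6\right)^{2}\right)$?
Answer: $- \frac{19114}{7} \approx -2730.6$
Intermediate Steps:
$- 76 \left(\frac{1}{-96 + 82} + \left(-6\right)^{2}\right) = - 76 \left(\frac{1}{-14} + 36\right) = - 76 \left(- \frac{1}{14} + 36\right) = \left(-76\right) \frac{503}{14} = - \frac{19114}{7}$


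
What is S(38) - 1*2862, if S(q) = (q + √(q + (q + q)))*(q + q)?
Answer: 26 + 76*√114 ≈ 837.46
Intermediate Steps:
S(q) = 2*q*(q + √3*√q) (S(q) = (q + √(q + 2*q))*(2*q) = (q + √(3*q))*(2*q) = (q + √3*√q)*(2*q) = 2*q*(q + √3*√q))
S(38) - 1*2862 = (2*38² + 2*√3*38^(3/2)) - 1*2862 = (2*1444 + 2*√3*(38*√38)) - 2862 = (2888 + 76*√114) - 2862 = 26 + 76*√114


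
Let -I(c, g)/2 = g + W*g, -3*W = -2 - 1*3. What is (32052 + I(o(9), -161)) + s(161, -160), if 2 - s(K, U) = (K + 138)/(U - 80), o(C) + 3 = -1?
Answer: 2633113/80 ≈ 32914.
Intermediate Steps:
W = 5/3 (W = -(-2 - 1*3)/3 = -(-2 - 3)/3 = -⅓*(-5) = 5/3 ≈ 1.6667)
o(C) = -4 (o(C) = -3 - 1 = -4)
s(K, U) = 2 - (138 + K)/(-80 + U) (s(K, U) = 2 - (K + 138)/(U - 80) = 2 - (138 + K)/(-80 + U))
I(c, g) = -16*g/3 (I(c, g) = -2*(g + 5*g/3) = -16*g/3)
(32052 + I(o(9), -161)) + s(161, -160) = (32052 - 16/3*(-161)) + (-298 - 1*161 + 2*(-160))/(-80 - 160) = (32052 + 2576/3) + (-298 - 161 - 320)/(-240) = 98732/3 - 1/240*(-779) = 98732/3 + 779/240 = 2633113/80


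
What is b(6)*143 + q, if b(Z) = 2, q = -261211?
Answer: -260925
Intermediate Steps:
b(6)*143 + q = 2*143 - 261211 = 286 - 261211 = -260925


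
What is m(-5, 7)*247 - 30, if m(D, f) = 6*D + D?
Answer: -8675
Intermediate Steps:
m(D, f) = 7*D
m(-5, 7)*247 - 30 = (7*(-5))*247 - 30 = -35*247 - 30 = -8645 - 30 = -8675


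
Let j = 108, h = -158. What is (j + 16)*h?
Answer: -19592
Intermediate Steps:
(j + 16)*h = (108 + 16)*(-158) = 124*(-158) = -19592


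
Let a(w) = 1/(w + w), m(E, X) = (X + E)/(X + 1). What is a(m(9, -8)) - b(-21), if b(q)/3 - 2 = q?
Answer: 107/2 ≈ 53.500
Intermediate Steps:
m(E, X) = (E + X)/(1 + X)
a(w) = 1/(2*w)
b(q) = 6 + 3*q
a(m(9, -8)) - b(-21) = 1/(2*(((9 - 8)/(1 - 8)))) - (6 + 3*(-21)) = 1/(2*((1/(-7)))) - (6 - 63) = 1/(2*((-⅐*1))) - 1*(-57) = 1/(2*(-⅐)) + 57 = (½)*(-7) + 57 = -7/2 + 57 = 107/2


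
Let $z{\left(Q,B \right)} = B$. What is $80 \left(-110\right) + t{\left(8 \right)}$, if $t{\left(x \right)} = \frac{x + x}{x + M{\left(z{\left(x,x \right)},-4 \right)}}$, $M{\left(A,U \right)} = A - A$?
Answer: $-8798$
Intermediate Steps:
$M{\left(A,U \right)} = 0$
$t{\left(x \right)} = 2$ ($t{\left(x \right)} = \frac{x + x}{x + 0} = \frac{2 x}{x} = 2$)
$80 \left(-110\right) + t{\left(8 \right)} = 80 \left(-110\right) + 2 = -8800 + 2 = -8798$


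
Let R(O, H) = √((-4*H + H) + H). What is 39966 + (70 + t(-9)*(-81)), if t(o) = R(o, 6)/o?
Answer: 40036 + 18*I*√3 ≈ 40036.0 + 31.177*I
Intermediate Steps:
R(O, H) = √2*√(-H) (R(O, H) = √(-3*H + H) = √(-2*H) = √2*√(-H))
t(o) = 2*I*√3/o (t(o) = (√2*√(-1*6))/o = (√2*√(-6))/o = (√2*(I*√6))/o = (2*I*√3)/o = 2*I*√3/o)
39966 + (70 + t(-9)*(-81)) = 39966 + (70 + (2*I*√3/(-9))*(-81)) = 39966 + (70 + (2*I*√3*(-⅑))*(-81)) = 39966 + (70 - 2*I*√3/9*(-81)) = 39966 + (70 + 18*I*√3) = 40036 + 18*I*√3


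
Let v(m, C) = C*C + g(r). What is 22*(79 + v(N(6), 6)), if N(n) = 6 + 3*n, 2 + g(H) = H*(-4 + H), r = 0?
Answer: 2486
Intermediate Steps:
g(H) = -2 + H*(-4 + H)
v(m, C) = -2 + C**2 (v(m, C) = C*C + (-2 + 0**2 - 4*0) = C**2 + (-2 + 0 + 0) = C**2 - 2 = -2 + C**2)
22*(79 + v(N(6), 6)) = 22*(79 + (-2 + 6**2)) = 22*(79 + (-2 + 36)) = 22*(79 + 34) = 22*113 = 2486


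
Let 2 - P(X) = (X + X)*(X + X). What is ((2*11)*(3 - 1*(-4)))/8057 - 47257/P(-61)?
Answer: 7817173/2447026 ≈ 3.1946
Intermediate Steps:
P(X) = 2 - 4*X² (P(X) = 2 - (X + X)*(X + X) = 2 - 2*X*2*X = 2 - 4*X²)
((2*11)*(3 - 1*(-4)))/8057 - 47257/P(-61) = ((2*11)*(3 - 1*(-4)))/8057 - 47257/(2 - 4*(-61)²) = (22*(3 + 4))*(1/8057) - 47257/(2 - 4*3721) = (22*7)*(1/8057) - 47257/(2 - 14884) = 154*(1/8057) - 47257/(-14882) = 22/1151 - 47257*(-1/14882) = 22/1151 + 6751/2126 = 7817173/2447026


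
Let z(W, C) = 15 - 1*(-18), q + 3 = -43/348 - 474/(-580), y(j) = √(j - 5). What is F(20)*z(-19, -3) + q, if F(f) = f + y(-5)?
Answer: 1144387/1740 + 33*I*√10 ≈ 657.69 + 104.36*I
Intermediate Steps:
y(j) = √(-5 + j)
q = -4013/1740 (q = -3 + (-43/348 - 474/(-580)) = -3 + (-43*1/348 - 474*(-1/580)) = -3 + (-43/348 + 237/290) = -3 + 1207/1740 = -4013/1740 ≈ -2.3063)
z(W, C) = 33 (z(W, C) = 15 + 18 = 33)
F(f) = f + I*√10 (F(f) = f + √(-5 - 5) = f + √(-10) = f + I*√10)
F(20)*z(-19, -3) + q = (20 + I*√10)*33 - 4013/1740 = (660 + 33*I*√10) - 4013/1740 = 1144387/1740 + 33*I*√10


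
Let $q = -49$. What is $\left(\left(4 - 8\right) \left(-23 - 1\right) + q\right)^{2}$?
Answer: $2209$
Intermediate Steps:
$\left(\left(4 - 8\right) \left(-23 - 1\right) + q\right)^{2} = \left(\left(4 - 8\right) \left(-23 - 1\right) - 49\right)^{2} = \left(\left(-4\right) \left(-24\right) - 49\right)^{2} = \left(96 - 49\right)^{2} = 47^{2} = 2209$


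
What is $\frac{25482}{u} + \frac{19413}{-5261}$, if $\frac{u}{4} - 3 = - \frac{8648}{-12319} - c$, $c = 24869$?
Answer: $- \frac{4239585742825}{1074350935444} \approx -3.9462$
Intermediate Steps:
$u = - \frac{1225262424}{12319}$ ($u = 12 + 4 \left(- \frac{8648}{-12319} - 24869\right) = 12 + 4 \left(\left(-8648\right) \left(- \frac{1}{12319}\right) - 24869\right) = 12 + 4 \left(\frac{8648}{12319} - 24869\right) = 12 + 4 \left(- \frac{306352563}{12319}\right) = 12 - \frac{1225410252}{12319} = - \frac{1225262424}{12319} \approx -99461.0$)
$\frac{25482}{u} + \frac{19413}{-5261} = \frac{25482}{- \frac{1225262424}{12319}} + \frac{19413}{-5261} = 25482 \left(- \frac{12319}{1225262424}\right) + 19413 \left(- \frac{1}{5261}\right) = - \frac{52318793}{204210404} - \frac{19413}{5261} = - \frac{4239585742825}{1074350935444}$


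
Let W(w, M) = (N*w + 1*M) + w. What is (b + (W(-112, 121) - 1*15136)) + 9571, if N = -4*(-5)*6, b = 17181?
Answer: -1815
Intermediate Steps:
N = 120 (N = 20*6 = 120)
W(w, M) = M + 121*w (W(w, M) = (120*w + 1*M) + w = (120*w + M) + w = (M + 120*w) + w = M + 121*w)
(b + (W(-112, 121) - 1*15136)) + 9571 = (17181 + ((121 + 121*(-112)) - 1*15136)) + 9571 = (17181 + ((121 - 13552) - 15136)) + 9571 = (17181 + (-13431 - 15136)) + 9571 = (17181 - 28567) + 9571 = -11386 + 9571 = -1815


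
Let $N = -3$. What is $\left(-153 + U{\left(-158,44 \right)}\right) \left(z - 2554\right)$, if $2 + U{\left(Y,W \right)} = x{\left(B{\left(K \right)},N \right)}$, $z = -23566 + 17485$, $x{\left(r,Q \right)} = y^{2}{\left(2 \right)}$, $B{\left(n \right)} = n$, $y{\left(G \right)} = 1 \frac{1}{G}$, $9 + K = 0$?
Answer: $\frac{5345065}{4} \approx 1.3363 \cdot 10^{6}$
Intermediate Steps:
$K = -9$ ($K = -9 + 0 = -9$)
$y{\left(G \right)} = \frac{1}{G}$
$x{\left(r,Q \right)} = \frac{1}{4}$ ($x{\left(r,Q \right)} = \left(\frac{1}{2}\right)^{2} = \frac{1}{4}$)
$z = -6081$
$U{\left(Y,W \right)} = - \frac{7}{4}$ ($U{\left(Y,W \right)} = -2 + \frac{1}{4} = - \frac{7}{4}$)
$\left(-153 + U{\left(-158,44 \right)}\right) \left(z - 2554\right) = \left(-153 - \frac{7}{4}\right) \left(-6081 - 2554\right) = \left(- \frac{619}{4}\right) \left(-8635\right) = \frac{5345065}{4}$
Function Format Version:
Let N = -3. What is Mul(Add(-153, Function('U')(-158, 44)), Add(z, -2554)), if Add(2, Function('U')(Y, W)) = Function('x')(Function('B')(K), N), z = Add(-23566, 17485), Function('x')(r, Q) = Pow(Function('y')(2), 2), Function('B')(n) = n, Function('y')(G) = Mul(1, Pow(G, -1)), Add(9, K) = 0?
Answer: Rational(5345065, 4) ≈ 1.3363e+6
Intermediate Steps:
K = -9 (K = Add(-9, 0) = -9)
Function('y')(G) = Pow(G, -1)
Function('x')(r, Q) = Rational(1, 4) (Function('x')(r, Q) = Pow(Pow(2, -1), 2) = Pow(Rational(1, 2), 2) = Rational(1, 4))
z = -6081
Function('U')(Y, W) = Rational(-7, 4) (Function('U')(Y, W) = Add(-2, Rational(1, 4)) = Rational(-7, 4))
Mul(Add(-153, Function('U')(-158, 44)), Add(z, -2554)) = Mul(Add(-153, Rational(-7, 4)), Add(-6081, -2554)) = Mul(Rational(-619, 4), -8635) = Rational(5345065, 4)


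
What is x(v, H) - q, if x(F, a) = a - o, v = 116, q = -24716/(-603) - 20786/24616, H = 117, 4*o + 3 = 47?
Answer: 488765195/7421724 ≈ 65.856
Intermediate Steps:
o = 11 (o = -3/4 + (1/4)*47 = -3/4 + 47/4 = 11)
q = 297937549/7421724 (q = -24716*(-1/603) - 20786*1/24616 = 24716/603 - 10393/12308 = 297937549/7421724 ≈ 40.144)
x(F, a) = -11 + a (x(F, a) = a - 1*11 = a - 11 = -11 + a)
x(v, H) - q = (-11 + 117) - 1*297937549/7421724 = 106 - 297937549/7421724 = 488765195/7421724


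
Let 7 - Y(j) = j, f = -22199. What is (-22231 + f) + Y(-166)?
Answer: -44257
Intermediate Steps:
Y(j) = 7 - j
(-22231 + f) + Y(-166) = (-22231 - 22199) + (7 - 1*(-166)) = -44430 + (7 + 166) = -44430 + 173 = -44257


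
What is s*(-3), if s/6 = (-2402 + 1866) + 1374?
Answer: -15084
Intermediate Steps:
s = 5028 (s = 6*((-2402 + 1866) + 1374) = 6*(-536 + 1374) = 6*838 = 5028)
s*(-3) = 5028*(-3) = -15084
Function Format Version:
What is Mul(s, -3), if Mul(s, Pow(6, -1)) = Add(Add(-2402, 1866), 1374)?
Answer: -15084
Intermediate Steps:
s = 5028 (s = Mul(6, Add(Add(-2402, 1866), 1374)) = Mul(6, Add(-536, 1374)) = Mul(6, 838) = 5028)
Mul(s, -3) = Mul(5028, -3) = -15084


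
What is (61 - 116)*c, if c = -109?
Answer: 5995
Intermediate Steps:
(61 - 116)*c = (61 - 116)*(-109) = -55*(-109) = 5995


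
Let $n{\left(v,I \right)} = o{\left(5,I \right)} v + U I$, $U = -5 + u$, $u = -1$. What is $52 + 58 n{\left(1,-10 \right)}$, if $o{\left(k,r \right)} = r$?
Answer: $2952$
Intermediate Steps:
$U = -6$ ($U = -5 - 1 = -6$)
$n{\left(v,I \right)} = - 6 I + I v$ ($n{\left(v,I \right)} = I v - 6 I = - 6 I + I v$)
$52 + 58 n{\left(1,-10 \right)} = 52 + 58 \left(- 10 \left(-6 + 1\right)\right) = 52 + 58 \left(\left(-10\right) \left(-5\right)\right) = 52 + 58 \cdot 50 = 52 + 2900 = 2952$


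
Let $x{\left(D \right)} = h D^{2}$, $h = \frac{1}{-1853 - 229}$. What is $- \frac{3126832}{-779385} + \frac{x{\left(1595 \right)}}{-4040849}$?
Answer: $\frac{2923129920490089}{728555901972770} \approx 4.0122$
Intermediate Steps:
$h = - \frac{1}{2082}$ ($h = \frac{1}{-2082} = - \frac{1}{2082} \approx -0.00048031$)
$x{\left(D \right)} = - \frac{D^{2}}{2082}$
$- \frac{3126832}{-779385} + \frac{x{\left(1595 \right)}}{-4040849} = - \frac{3126832}{-779385} + \frac{\left(- \frac{1}{2082}\right) 1595^{2}}{-4040849} = \left(-3126832\right) \left(- \frac{1}{779385}\right) + \left(- \frac{1}{2082}\right) 2544025 \left(- \frac{1}{4040849}\right) = \frac{3126832}{779385} - - \frac{2544025}{8413047618} = \frac{3126832}{779385} + \frac{2544025}{8413047618} = \frac{2923129920490089}{728555901972770}$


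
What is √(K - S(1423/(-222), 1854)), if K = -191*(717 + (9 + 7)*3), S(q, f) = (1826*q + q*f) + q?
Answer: I*√670920186/74 ≈ 350.03*I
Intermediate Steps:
S(q, f) = 1827*q + f*q (S(q, f) = (1826*q + f*q) + q = 1827*q + f*q)
K = -146115 (K = -191*(717 + 16*3) = -191*(717 + 48) = -191*765 = -146115)
√(K - S(1423/(-222), 1854)) = √(-146115 - 1423/(-222)*(1827 + 1854)) = √(-146115 - 1423*(-1/222)*3681) = √(-146115 - (-1423)*3681/222) = √(-146115 - 1*(-1746021/74)) = √(-146115 + 1746021/74) = √(-9066489/74) = I*√670920186/74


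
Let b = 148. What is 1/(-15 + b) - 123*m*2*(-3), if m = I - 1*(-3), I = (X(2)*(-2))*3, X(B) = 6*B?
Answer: -6772625/133 ≈ -50922.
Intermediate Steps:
I = -72 (I = ((6*2)*(-2))*3 = (12*(-2))*3 = -24*3 = -72)
m = -69 (m = -72 - 1*(-3) = -72 + 3 = -69)
1/(-15 + b) - 123*m*2*(-3) = 1/(-15 + 148) - 123*(-69*2)*(-3) = 1/133 - (-16974)*(-3) = 1/133 - 123*414 = 1/133 - 50922 = -6772625/133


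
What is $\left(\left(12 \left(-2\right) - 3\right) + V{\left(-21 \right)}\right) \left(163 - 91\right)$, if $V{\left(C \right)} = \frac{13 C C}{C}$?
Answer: $-21600$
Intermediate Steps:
$V{\left(C \right)} = 13 C$ ($V{\left(C \right)} = \frac{13 C^{2}}{C} = 13 C$)
$\left(\left(12 \left(-2\right) - 3\right) + V{\left(-21 \right)}\right) \left(163 - 91\right) = \left(\left(12 \left(-2\right) - 3\right) + 13 \left(-21\right)\right) \left(163 - 91\right) = \left(\left(-24 - 3\right) - 273\right) \left(163 - 91\right) = \left(-27 - 273\right) 72 = \left(-300\right) 72 = -21600$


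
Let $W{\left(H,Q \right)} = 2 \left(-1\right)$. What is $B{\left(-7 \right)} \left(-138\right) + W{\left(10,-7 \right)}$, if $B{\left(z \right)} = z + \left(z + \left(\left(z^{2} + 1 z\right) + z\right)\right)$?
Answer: $-2900$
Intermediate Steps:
$W{\left(H,Q \right)} = -2$
$B{\left(z \right)} = z^{2} + 4 z$ ($B{\left(z \right)} = z + \left(z + \left(\left(z^{2} + z\right) + z\right)\right) = z + \left(z + \left(\left(z + z^{2}\right) + z\right)\right) = z + \left(z + \left(z^{2} + 2 z\right)\right) = z + \left(z^{2} + 3 z\right) = z^{2} + 4 z$)
$B{\left(-7 \right)} \left(-138\right) + W{\left(10,-7 \right)} = - 7 \left(4 - 7\right) \left(-138\right) - 2 = \left(-7\right) \left(-3\right) \left(-138\right) - 2 = 21 \left(-138\right) - 2 = -2898 - 2 = -2900$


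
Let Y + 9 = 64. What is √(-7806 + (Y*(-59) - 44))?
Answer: I*√11095 ≈ 105.33*I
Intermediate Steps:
Y = 55 (Y = -9 + 64 = 55)
√(-7806 + (Y*(-59) - 44)) = √(-7806 + (55*(-59) - 44)) = √(-7806 + (-3245 - 44)) = √(-7806 - 3289) = √(-11095) = I*√11095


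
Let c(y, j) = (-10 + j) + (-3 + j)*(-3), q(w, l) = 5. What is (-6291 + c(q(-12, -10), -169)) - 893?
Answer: -6847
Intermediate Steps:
c(y, j) = -1 - 2*j (c(y, j) = (-10 + j) + (9 - 3*j) = -1 - 2*j)
(-6291 + c(q(-12, -10), -169)) - 893 = (-6291 + (-1 - 2*(-169))) - 893 = (-6291 + (-1 + 338)) - 893 = (-6291 + 337) - 893 = -5954 - 893 = -6847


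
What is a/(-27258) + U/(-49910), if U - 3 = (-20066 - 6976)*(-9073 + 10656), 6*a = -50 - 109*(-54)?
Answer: 250028105533/291524310 ≈ 857.66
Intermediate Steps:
a = 2918/3 (a = (-50 - 109*(-54))/6 = (-50 + 5886)/6 = (1/6)*5836 = 2918/3 ≈ 972.67)
U = -42807483 (U = 3 + (-20066 - 6976)*(-9073 + 10656) = 3 - 27042*1583 = 3 - 42807486 = -42807483)
a/(-27258) + U/(-49910) = (2918/3)/(-27258) - 42807483/(-49910) = (2918/3)*(-1/27258) - 42807483*(-1/49910) = -1459/40887 + 42807483/49910 = 250028105533/291524310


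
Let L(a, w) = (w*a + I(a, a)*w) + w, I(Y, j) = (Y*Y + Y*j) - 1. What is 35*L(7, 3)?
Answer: 11025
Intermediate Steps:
I(Y, j) = -1 + Y**2 + Y*j (I(Y, j) = (Y**2 + Y*j) - 1 = -1 + Y**2 + Y*j)
L(a, w) = w + a*w + w*(-1 + 2*a**2) (L(a, w) = (w*a + (-1 + a**2 + a*a)*w) + w = (a*w + (-1 + a**2 + a**2)*w) + w = (a*w + (-1 + 2*a**2)*w) + w = (a*w + w*(-1 + 2*a**2)) + w = w + a*w + w*(-1 + 2*a**2))
35*L(7, 3) = 35*(7*3*(1 + 2*7)) = 35*(7*3*(1 + 14)) = 35*(7*3*15) = 35*315 = 11025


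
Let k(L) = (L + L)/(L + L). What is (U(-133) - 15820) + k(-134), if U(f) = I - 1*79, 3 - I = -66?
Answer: -15829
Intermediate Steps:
I = 69 (I = 3 - 1*(-66) = 3 + 66 = 69)
U(f) = -10 (U(f) = 69 - 1*79 = 69 - 79 = -10)
k(L) = 1 (k(L) = (2*L)/((2*L)) = (2*L)*(1/(2*L)) = 1)
(U(-133) - 15820) + k(-134) = (-10 - 15820) + 1 = -15830 + 1 = -15829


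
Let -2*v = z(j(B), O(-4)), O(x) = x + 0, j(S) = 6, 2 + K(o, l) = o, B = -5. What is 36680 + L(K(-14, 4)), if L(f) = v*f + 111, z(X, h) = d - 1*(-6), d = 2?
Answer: 36855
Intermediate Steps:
K(o, l) = -2 + o
O(x) = x
z(X, h) = 8 (z(X, h) = 2 - 1*(-6) = 2 + 6 = 8)
v = -4 (v = -½*8 = -4)
L(f) = 111 - 4*f (L(f) = -4*f + 111 = 111 - 4*f)
36680 + L(K(-14, 4)) = 36680 + (111 - 4*(-2 - 14)) = 36680 + (111 - 4*(-16)) = 36680 + (111 + 64) = 36680 + 175 = 36855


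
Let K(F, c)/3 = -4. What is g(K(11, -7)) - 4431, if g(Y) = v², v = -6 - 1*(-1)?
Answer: -4406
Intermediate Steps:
K(F, c) = -12 (K(F, c) = 3*(-4) = -12)
v = -5 (v = -6 + 1 = -5)
g(Y) = 25 (g(Y) = (-5)² = 25)
g(K(11, -7)) - 4431 = 25 - 4431 = -4406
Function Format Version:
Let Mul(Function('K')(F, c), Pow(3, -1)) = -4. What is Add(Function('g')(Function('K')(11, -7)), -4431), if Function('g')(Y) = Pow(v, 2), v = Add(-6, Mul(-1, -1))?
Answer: -4406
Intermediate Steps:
Function('K')(F, c) = -12 (Function('K')(F, c) = Mul(3, -4) = -12)
v = -5 (v = Add(-6, 1) = -5)
Function('g')(Y) = 25 (Function('g')(Y) = Pow(-5, 2) = 25)
Add(Function('g')(Function('K')(11, -7)), -4431) = Add(25, -4431) = -4406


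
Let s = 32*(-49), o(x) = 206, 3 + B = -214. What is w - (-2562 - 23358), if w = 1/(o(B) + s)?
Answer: 35303039/1362 ≈ 25920.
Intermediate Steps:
B = -217 (B = -3 - 214 = -217)
s = -1568
w = -1/1362 (w = 1/(206 - 1568) = 1/(-1362) = -1/1362 ≈ -0.00073421)
w - (-2562 - 23358) = -1/1362 - (-2562 - 23358) = -1/1362 - 1*(-25920) = -1/1362 + 25920 = 35303039/1362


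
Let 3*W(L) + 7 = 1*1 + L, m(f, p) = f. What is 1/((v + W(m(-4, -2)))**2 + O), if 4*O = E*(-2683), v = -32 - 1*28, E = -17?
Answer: 36/554899 ≈ 6.4877e-5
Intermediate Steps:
W(L) = -2 + L/3 (W(L) = -7/3 + (1*1 + L)/3 = -7/3 + (1 + L)/3 = -7/3 + (1/3 + L/3) = -2 + L/3)
v = -60 (v = -32 - 28 = -60)
O = 45611/4 (O = (-17*(-2683))/4 = (1/4)*45611 = 45611/4 ≈ 11403.)
1/((v + W(m(-4, -2)))**2 + O) = 1/((-60 + (-2 + (1/3)*(-4)))**2 + 45611/4) = 1/((-60 + (-2 - 4/3))**2 + 45611/4) = 1/((-60 - 10/3)**2 + 45611/4) = 1/((-190/3)**2 + 45611/4) = 1/(36100/9 + 45611/4) = 1/(554899/36) = 36/554899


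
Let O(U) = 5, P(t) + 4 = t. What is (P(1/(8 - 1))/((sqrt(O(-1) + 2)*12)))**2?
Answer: 81/5488 ≈ 0.014759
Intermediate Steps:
P(t) = -4 + t
(P(1/(8 - 1))/((sqrt(O(-1) + 2)*12)))**2 = ((-4 + 1/(8 - 1))/((sqrt(5 + 2)*12)))**2 = ((-4 + 1/7)/((sqrt(7)*12)))**2 = ((-4 + 1/7)/((12*sqrt(7))))**2 = (-9*sqrt(7)/196)**2 = 81/5488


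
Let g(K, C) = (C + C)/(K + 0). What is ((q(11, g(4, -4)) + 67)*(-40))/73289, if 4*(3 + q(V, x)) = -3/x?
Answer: -2575/73289 ≈ -0.035135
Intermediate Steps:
g(K, C) = 2*C/K (g(K, C) = (2*C)/K = 2*C/K)
q(V, x) = -3 - 3/(4*x) (q(V, x) = -3 + (-3/x)/4 = -3 - 3/(4*x))
((q(11, g(4, -4)) + 67)*(-40))/73289 = (((-3 - 3/(4*(2*(-4)/4))) + 67)*(-40))/73289 = (((-3 - 3/(4*(2*(-4)*(1/4)))) + 67)*(-40))*(1/73289) = (((-3 - 3/4/(-2)) + 67)*(-40))*(1/73289) = (((-3 - 3/4*(-1/2)) + 67)*(-40))*(1/73289) = (((-3 + 3/8) + 67)*(-40))*(1/73289) = ((-21/8 + 67)*(-40))*(1/73289) = ((515/8)*(-40))*(1/73289) = -2575*1/73289 = -2575/73289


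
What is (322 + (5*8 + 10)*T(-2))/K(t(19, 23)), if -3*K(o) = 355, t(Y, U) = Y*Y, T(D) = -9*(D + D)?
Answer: -6366/355 ≈ -17.932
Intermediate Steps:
T(D) = -18*D
t(Y, U) = Y²
K(o) = -355/3 (K(o) = -⅓*355 = -355/3)
(322 + (5*8 + 10)*T(-2))/K(t(19, 23)) = (322 + (5*8 + 10)*(-18*(-2)))/(-355/3) = (322 + (40 + 10)*36)*(-3/355) = (322 + 50*36)*(-3/355) = (322 + 1800)*(-3/355) = 2122*(-3/355) = -6366/355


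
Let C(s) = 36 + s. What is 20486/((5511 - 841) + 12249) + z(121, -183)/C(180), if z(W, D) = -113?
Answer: 2513129/3654504 ≈ 0.68768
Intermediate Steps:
20486/((5511 - 841) + 12249) + z(121, -183)/C(180) = 20486/((5511 - 841) + 12249) - 113/(36 + 180) = 20486/(4670 + 12249) - 113/216 = 20486/16919 - 113*1/216 = 20486*(1/16919) - 113/216 = 20486/16919 - 113/216 = 2513129/3654504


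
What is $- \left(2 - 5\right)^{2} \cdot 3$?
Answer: $-27$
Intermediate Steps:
$- \left(2 - 5\right)^{2} \cdot 3 = - \left(-3\right)^{2} \cdot 3 = \left(-1\right) 9 \cdot 3 = \left(-9\right) 3 = -27$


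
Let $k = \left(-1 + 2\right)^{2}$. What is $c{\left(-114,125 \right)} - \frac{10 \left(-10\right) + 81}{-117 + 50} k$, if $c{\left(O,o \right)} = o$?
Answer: $\frac{8356}{67} \approx 124.72$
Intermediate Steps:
$k = 1$ ($k = 1^{2} = 1$)
$c{\left(-114,125 \right)} - \frac{10 \left(-10\right) + 81}{-117 + 50} k = 125 - \frac{10 \left(-10\right) + 81}{-117 + 50} \cdot 1 = 125 - \frac{-100 + 81}{-67} \cdot 1 = 125 - \left(-19\right) \left(- \frac{1}{67}\right) 1 = 125 - \frac{19}{67} \cdot 1 = 125 - \frac{19}{67} = \frac{8356}{67}$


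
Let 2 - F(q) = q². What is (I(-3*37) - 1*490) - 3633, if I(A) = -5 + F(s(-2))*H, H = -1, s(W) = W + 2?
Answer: -4130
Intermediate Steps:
s(W) = 2 + W
F(q) = 2 - q²
I(A) = -7 (I(A) = -5 + (2 - (2 - 2)²)*(-1) = -5 + (2 - 1*0²)*(-1) = -5 + (2 - 1*0)*(-1) = -5 + (2 + 0)*(-1) = -5 + 2*(-1) = -5 - 2 = -7)
(I(-3*37) - 1*490) - 3633 = (-7 - 1*490) - 3633 = (-7 - 490) - 3633 = -497 - 3633 = -4130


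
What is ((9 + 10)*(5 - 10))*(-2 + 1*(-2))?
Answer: 380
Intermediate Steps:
((9 + 10)*(5 - 10))*(-2 + 1*(-2)) = (19*(-5))*(-2 - 2) = -95*(-4) = 380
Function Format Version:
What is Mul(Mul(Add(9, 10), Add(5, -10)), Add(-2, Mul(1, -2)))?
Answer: 380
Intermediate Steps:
Mul(Mul(Add(9, 10), Add(5, -10)), Add(-2, Mul(1, -2))) = Mul(Mul(19, -5), Add(-2, -2)) = Mul(-95, -4) = 380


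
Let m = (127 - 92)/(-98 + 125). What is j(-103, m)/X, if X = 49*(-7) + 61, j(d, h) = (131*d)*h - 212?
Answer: 477979/7614 ≈ 62.776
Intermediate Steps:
m = 35/27 ≈ 1.2963
j(d, h) = -212 + 131*d*h (j(d, h) = 131*d*h - 212 = -212 + 131*d*h)
X = -282 (X = -343 + 61 = -282)
j(-103, m)/X = (-212 + 131*(-103)*(35/27))/(-282) = (-212 - 472255/27)*(-1/282) = -477979/27*(-1/282) = 477979/7614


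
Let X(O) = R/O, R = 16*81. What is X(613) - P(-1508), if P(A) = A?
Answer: 925700/613 ≈ 1510.1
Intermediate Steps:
R = 1296
X(O) = 1296/O
X(613) - P(-1508) = 1296/613 - 1*(-1508) = 1296*(1/613) + 1508 = 1296/613 + 1508 = 925700/613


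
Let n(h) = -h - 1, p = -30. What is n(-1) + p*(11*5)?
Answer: -1650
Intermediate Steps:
n(h) = -1 - h
n(-1) + p*(11*5) = (-1 - 1*(-1)) - 330*5 = (-1 + 1) - 30*55 = 0 - 1650 = -1650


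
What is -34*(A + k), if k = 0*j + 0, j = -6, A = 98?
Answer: -3332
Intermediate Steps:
k = 0 (k = 0*(-6) + 0 = 0 + 0 = 0)
-34*(A + k) = -34*(98 + 0) = -34*98 = -3332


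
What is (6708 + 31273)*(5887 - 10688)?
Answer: -182346781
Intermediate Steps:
(6708 + 31273)*(5887 - 10688) = 37981*(-4801) = -182346781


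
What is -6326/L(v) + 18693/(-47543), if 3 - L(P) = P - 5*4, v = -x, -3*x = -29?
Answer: -452051484/2329607 ≈ -194.05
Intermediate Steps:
x = 29/3 (x = -1/3*(-29) = 29/3 ≈ 9.6667)
v = -29/3 (v = -1*29/3 = -29/3 ≈ -9.6667)
L(P) = 23 - P (L(P) = 3 - (P - 5*4) = 3 - (P - 20) = 3 - (-20 + P) = 3 + (20 - P) = 23 - P)
-6326/L(v) + 18693/(-47543) = -6326/(23 - 1*(-29/3)) + 18693/(-47543) = -6326/(23 + 29/3) + 18693*(-1/47543) = -6326/98/3 - 18693/47543 = -6326*3/98 - 18693/47543 = -9489/49 - 18693/47543 = -452051484/2329607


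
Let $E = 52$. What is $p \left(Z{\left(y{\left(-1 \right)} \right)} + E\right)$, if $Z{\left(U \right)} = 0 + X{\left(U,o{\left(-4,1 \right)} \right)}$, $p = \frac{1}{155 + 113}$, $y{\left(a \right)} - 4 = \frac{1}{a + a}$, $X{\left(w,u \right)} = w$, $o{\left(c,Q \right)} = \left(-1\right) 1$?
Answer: $\frac{111}{536} \approx 0.20709$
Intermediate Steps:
$o{\left(c,Q \right)} = -1$
$y{\left(a \right)} = 4 + \frac{1}{2 a}$ ($y{\left(a \right)} = 4 + \frac{1}{a + a} = 4 + \frac{1}{2 a}$)
$p = \frac{1}{268} \approx 0.0037313$
$Z{\left(U \right)} = U$ ($Z{\left(U \right)} = 0 + U = U$)
$p \left(Z{\left(y{\left(-1 \right)} \right)} + E\right) = \frac{\left(4 + \frac{1}{2 \left(-1\right)}\right) + 52}{268} = \frac{\left(4 + \frac{1}{2} \left(-1\right)\right) + 52}{268} = \frac{\left(4 - \frac{1}{2}\right) + 52}{268} = \frac{\frac{7}{2} + 52}{268} = \frac{1}{268} \cdot \frac{111}{2} = \frac{111}{536}$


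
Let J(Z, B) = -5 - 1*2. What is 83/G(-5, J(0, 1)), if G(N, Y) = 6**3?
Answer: 83/216 ≈ 0.38426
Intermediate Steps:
J(Z, B) = -7 (J(Z, B) = -5 - 2 = -7)
G(N, Y) = 216
83/G(-5, J(0, 1)) = 83/216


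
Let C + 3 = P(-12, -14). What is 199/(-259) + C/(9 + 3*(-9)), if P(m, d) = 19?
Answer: -3863/2331 ≈ -1.6572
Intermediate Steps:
C = 16 (C = -3 + 19 = 16)
199/(-259) + C/(9 + 3*(-9)) = 199/(-259) + 16/(9 + 3*(-9)) = 199*(-1/259) + 16/(9 - 27) = -199/259 + 16/(-18) = -199/259 + 16*(-1/18) = -199/259 - 8/9 = -3863/2331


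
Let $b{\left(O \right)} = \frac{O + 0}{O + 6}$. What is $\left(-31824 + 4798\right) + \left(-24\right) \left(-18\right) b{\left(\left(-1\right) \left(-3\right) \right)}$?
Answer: $-26882$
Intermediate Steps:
$b{\left(O \right)} = \frac{O}{6 + O}$
$\left(-31824 + 4798\right) + \left(-24\right) \left(-18\right) b{\left(\left(-1\right) \left(-3\right) \right)} = \left(-31824 + 4798\right) + \left(-24\right) \left(-18\right) \frac{\left(-1\right) \left(-3\right)}{6 - -3} = -27026 + 432 \frac{3}{6 + 3} = -27026 + 432 \cdot \frac{3}{9} = -27026 + 432 \cdot 3 \cdot \frac{1}{9} = -27026 + 432 \cdot \frac{1}{3} = -27026 + 144 = -26882$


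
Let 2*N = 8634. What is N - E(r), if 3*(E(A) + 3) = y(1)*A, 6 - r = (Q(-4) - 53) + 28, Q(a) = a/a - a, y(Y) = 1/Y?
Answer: 12934/3 ≈ 4311.3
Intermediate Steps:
y(Y) = 1/Y
N = 4317 (N = (1/2)*8634 = 4317)
Q(a) = 1 - a
r = 26 (r = 6 - (((1 - 1*(-4)) - 53) + 28) = 6 - (((1 + 4) - 53) + 28) = 6 - ((5 - 53) + 28) = 6 - (-48 + 28) = 6 - 1*(-20) = 6 + 20 = 26)
E(A) = -3 + A/3 (E(A) = -3 + (A/1)/3 = -3 + (1*A)/3 = -3 + A/3)
N - E(r) = 4317 - (-3 + (1/3)*26) = 4317 - (-3 + 26/3) = 4317 - 1*17/3 = 4317 - 17/3 = 12934/3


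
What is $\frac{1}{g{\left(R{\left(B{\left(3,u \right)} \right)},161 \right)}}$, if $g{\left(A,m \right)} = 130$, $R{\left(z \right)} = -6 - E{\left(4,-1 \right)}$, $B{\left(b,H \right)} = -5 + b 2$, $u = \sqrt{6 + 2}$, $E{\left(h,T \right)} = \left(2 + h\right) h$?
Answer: $\frac{1}{130} \approx 0.0076923$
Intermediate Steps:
$E{\left(h,T \right)} = h \left(2 + h\right)$
$u = 2 \sqrt{2}$ ($u = \sqrt{8} = 2 \sqrt{2} \approx 2.8284$)
$B{\left(b,H \right)} = -5 + 2 b$
$R{\left(z \right)} = -30$ ($R{\left(z \right)} = -6 - 4 \left(2 + 4\right) = -6 - 4 \cdot 6 = -6 - 24 = -30$)
$\frac{1}{g{\left(R{\left(B{\left(3,u \right)} \right)},161 \right)}} = \frac{1}{130}$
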